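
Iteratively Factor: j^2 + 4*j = (j)*(j + 4)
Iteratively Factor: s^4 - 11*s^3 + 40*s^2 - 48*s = (s)*(s^3 - 11*s^2 + 40*s - 48) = s*(s - 3)*(s^2 - 8*s + 16) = s*(s - 4)*(s - 3)*(s - 4)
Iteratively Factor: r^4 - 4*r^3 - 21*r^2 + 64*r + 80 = (r + 1)*(r^3 - 5*r^2 - 16*r + 80) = (r - 5)*(r + 1)*(r^2 - 16) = (r - 5)*(r + 1)*(r + 4)*(r - 4)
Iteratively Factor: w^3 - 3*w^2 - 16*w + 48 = (w - 3)*(w^2 - 16) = (w - 3)*(w + 4)*(w - 4)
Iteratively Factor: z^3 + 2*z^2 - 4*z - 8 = (z + 2)*(z^2 - 4) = (z - 2)*(z + 2)*(z + 2)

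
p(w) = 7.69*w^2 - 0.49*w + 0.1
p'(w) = 15.38*w - 0.49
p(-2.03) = 32.78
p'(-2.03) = -31.71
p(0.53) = 2.00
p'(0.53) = 7.66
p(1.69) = 21.24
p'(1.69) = 25.50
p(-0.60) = 3.16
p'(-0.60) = -9.72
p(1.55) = 17.82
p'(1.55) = 23.35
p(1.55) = 17.82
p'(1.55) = 23.35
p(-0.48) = 2.11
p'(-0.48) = -7.87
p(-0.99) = 8.12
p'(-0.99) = -15.72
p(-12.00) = 1113.34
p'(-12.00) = -185.05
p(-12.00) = 1113.34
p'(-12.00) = -185.05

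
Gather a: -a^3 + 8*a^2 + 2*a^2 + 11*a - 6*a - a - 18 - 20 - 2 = -a^3 + 10*a^2 + 4*a - 40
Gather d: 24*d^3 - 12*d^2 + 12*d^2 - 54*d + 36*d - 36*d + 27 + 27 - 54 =24*d^3 - 54*d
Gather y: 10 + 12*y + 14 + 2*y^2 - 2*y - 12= 2*y^2 + 10*y + 12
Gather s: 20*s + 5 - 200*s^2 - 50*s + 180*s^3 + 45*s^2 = 180*s^3 - 155*s^2 - 30*s + 5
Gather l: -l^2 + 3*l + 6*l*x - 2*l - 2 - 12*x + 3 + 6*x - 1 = -l^2 + l*(6*x + 1) - 6*x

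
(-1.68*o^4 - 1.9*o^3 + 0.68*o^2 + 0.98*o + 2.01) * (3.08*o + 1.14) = -5.1744*o^5 - 7.7672*o^4 - 0.0715999999999997*o^3 + 3.7936*o^2 + 7.308*o + 2.2914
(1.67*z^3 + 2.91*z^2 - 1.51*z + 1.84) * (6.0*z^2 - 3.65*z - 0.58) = 10.02*z^5 + 11.3645*z^4 - 20.6501*z^3 + 14.8637*z^2 - 5.8402*z - 1.0672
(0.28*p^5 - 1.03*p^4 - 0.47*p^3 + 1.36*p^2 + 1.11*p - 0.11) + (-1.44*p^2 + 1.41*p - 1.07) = 0.28*p^5 - 1.03*p^4 - 0.47*p^3 - 0.0799999999999998*p^2 + 2.52*p - 1.18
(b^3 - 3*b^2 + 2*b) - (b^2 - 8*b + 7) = b^3 - 4*b^2 + 10*b - 7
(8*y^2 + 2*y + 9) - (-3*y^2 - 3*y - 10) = 11*y^2 + 5*y + 19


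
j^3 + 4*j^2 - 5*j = j*(j - 1)*(j + 5)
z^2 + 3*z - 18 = (z - 3)*(z + 6)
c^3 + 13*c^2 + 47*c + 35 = (c + 1)*(c + 5)*(c + 7)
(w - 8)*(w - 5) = w^2 - 13*w + 40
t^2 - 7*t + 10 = (t - 5)*(t - 2)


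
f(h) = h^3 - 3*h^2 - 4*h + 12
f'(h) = 3*h^2 - 6*h - 4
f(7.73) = 263.71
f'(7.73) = 128.88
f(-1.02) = 11.90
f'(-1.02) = 5.24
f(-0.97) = 12.14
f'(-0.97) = 4.64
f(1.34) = 3.66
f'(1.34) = -6.65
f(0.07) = 11.71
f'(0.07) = -4.41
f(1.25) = 4.27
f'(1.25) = -6.81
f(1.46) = 2.88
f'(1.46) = -6.37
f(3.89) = 9.91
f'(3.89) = 18.06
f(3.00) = 0.00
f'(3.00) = 5.00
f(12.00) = 1260.00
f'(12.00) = 356.00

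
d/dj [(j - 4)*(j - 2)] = 2*j - 6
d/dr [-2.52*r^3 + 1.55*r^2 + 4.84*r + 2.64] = -7.56*r^2 + 3.1*r + 4.84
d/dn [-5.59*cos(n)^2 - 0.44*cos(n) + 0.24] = (11.18*cos(n) + 0.44)*sin(n)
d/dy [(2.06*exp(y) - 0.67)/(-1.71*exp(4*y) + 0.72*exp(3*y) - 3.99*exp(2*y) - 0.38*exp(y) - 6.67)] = (10.5678*exp(4*y) - 7.5492*exp(3*y) + 9.6666*exp(2*y) - 5.3466*exp(y) - 13.9948)*exp(y)/(2.9241*exp(8*y) - 2.4624*exp(7*y) + 14.1642*exp(6*y) - 4.446*exp(5*y) + 38.1843*exp(4*y) - 6.5724*exp(3*y) + 53.371*exp(2*y) + 5.0692*exp(y) + 44.4889)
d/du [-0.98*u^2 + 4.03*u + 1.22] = 4.03 - 1.96*u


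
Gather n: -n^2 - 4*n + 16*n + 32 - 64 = -n^2 + 12*n - 32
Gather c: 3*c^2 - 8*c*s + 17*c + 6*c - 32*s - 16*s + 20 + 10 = 3*c^2 + c*(23 - 8*s) - 48*s + 30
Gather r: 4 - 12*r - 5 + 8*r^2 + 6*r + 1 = 8*r^2 - 6*r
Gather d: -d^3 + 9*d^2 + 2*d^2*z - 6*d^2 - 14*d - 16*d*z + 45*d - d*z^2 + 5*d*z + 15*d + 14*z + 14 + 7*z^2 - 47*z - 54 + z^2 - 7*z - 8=-d^3 + d^2*(2*z + 3) + d*(-z^2 - 11*z + 46) + 8*z^2 - 40*z - 48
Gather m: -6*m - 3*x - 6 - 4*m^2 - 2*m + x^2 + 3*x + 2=-4*m^2 - 8*m + x^2 - 4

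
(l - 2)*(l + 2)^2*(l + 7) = l^4 + 9*l^3 + 10*l^2 - 36*l - 56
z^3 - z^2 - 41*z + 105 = (z - 5)*(z - 3)*(z + 7)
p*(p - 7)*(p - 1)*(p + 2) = p^4 - 6*p^3 - 9*p^2 + 14*p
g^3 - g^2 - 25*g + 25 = (g - 5)*(g - 1)*(g + 5)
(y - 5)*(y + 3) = y^2 - 2*y - 15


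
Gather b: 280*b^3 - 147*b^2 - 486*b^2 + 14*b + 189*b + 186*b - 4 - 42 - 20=280*b^3 - 633*b^2 + 389*b - 66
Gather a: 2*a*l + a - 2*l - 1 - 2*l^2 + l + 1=a*(2*l + 1) - 2*l^2 - l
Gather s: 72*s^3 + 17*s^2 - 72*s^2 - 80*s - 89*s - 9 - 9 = 72*s^3 - 55*s^2 - 169*s - 18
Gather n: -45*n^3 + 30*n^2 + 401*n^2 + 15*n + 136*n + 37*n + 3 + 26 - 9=-45*n^3 + 431*n^2 + 188*n + 20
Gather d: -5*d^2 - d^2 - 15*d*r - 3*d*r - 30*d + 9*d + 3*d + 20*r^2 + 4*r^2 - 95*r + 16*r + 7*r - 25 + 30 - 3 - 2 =-6*d^2 + d*(-18*r - 18) + 24*r^2 - 72*r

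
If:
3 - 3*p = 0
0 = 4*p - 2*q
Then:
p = 1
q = 2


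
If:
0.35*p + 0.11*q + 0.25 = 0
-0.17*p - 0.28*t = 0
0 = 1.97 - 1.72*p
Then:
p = 1.15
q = -5.92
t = -0.70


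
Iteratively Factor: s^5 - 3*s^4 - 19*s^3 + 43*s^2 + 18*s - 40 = (s - 1)*(s^4 - 2*s^3 - 21*s^2 + 22*s + 40) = (s - 1)*(s + 4)*(s^3 - 6*s^2 + 3*s + 10) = (s - 1)*(s + 1)*(s + 4)*(s^2 - 7*s + 10) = (s - 2)*(s - 1)*(s + 1)*(s + 4)*(s - 5)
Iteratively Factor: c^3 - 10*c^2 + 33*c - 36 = (c - 4)*(c^2 - 6*c + 9) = (c - 4)*(c - 3)*(c - 3)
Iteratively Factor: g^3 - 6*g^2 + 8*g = (g - 2)*(g^2 - 4*g) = (g - 4)*(g - 2)*(g)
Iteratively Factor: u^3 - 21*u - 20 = (u + 4)*(u^2 - 4*u - 5) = (u + 1)*(u + 4)*(u - 5)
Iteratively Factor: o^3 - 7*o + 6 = (o - 1)*(o^2 + o - 6) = (o - 2)*(o - 1)*(o + 3)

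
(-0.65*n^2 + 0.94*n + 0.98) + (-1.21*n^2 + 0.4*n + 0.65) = -1.86*n^2 + 1.34*n + 1.63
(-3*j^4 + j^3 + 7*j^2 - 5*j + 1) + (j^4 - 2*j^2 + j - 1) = -2*j^4 + j^3 + 5*j^2 - 4*j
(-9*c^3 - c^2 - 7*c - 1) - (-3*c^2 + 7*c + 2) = -9*c^3 + 2*c^2 - 14*c - 3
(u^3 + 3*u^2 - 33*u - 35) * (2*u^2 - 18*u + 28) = 2*u^5 - 12*u^4 - 92*u^3 + 608*u^2 - 294*u - 980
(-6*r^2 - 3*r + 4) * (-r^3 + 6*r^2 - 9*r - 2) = 6*r^5 - 33*r^4 + 32*r^3 + 63*r^2 - 30*r - 8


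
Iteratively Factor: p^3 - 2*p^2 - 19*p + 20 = (p - 1)*(p^2 - p - 20) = (p - 1)*(p + 4)*(p - 5)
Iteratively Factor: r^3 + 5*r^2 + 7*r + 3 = (r + 3)*(r^2 + 2*r + 1) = (r + 1)*(r + 3)*(r + 1)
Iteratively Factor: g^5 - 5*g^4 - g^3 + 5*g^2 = (g - 5)*(g^4 - g^2) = (g - 5)*(g + 1)*(g^3 - g^2) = g*(g - 5)*(g + 1)*(g^2 - g) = g^2*(g - 5)*(g + 1)*(g - 1)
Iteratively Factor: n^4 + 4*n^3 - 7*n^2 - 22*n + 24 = (n - 1)*(n^3 + 5*n^2 - 2*n - 24) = (n - 2)*(n - 1)*(n^2 + 7*n + 12) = (n - 2)*(n - 1)*(n + 3)*(n + 4)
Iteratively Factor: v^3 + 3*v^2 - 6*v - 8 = (v + 1)*(v^2 + 2*v - 8) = (v + 1)*(v + 4)*(v - 2)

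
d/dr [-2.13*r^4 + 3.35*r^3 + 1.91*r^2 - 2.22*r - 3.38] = -8.52*r^3 + 10.05*r^2 + 3.82*r - 2.22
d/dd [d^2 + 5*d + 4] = 2*d + 5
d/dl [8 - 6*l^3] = -18*l^2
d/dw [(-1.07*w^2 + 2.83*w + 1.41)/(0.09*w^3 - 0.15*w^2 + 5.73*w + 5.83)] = (0.0963000000000001*w^4 - 0.5094*w^3 - 6.0873*w^2 - 12.0532*w + 8.4196)/(0.0081*w^6 - 0.027*w^5 + 1.0539*w^4 - 0.6696*w^3 + 31.0839*w^2 + 66.8118*w + 33.9889)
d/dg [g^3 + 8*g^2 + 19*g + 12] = 3*g^2 + 16*g + 19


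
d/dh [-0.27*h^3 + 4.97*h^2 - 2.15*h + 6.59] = -0.81*h^2 + 9.94*h - 2.15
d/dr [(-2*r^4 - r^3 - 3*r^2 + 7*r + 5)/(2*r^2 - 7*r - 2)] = (-8*r^5 + 40*r^4 + 30*r^3 + 13*r^2 - 8*r + 21)/(4*r^4 - 28*r^3 + 41*r^2 + 28*r + 4)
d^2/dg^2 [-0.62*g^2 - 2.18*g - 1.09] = -1.24000000000000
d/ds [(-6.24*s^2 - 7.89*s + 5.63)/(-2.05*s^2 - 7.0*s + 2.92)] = (27.5055*s^2 - 13.3586*s + 16.3712)/(4.2025*s^4 + 28.7*s^3 + 37.028*s^2 - 40.88*s + 8.5264)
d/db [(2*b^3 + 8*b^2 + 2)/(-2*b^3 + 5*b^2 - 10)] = 2*b*(13*b^3 - 24*b - 90)/(4*b^6 - 20*b^5 + 25*b^4 + 40*b^3 - 100*b^2 + 100)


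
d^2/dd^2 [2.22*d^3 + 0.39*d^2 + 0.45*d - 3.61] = 13.32*d + 0.78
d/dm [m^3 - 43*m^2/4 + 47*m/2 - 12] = 3*m^2 - 43*m/2 + 47/2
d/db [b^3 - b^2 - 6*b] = 3*b^2 - 2*b - 6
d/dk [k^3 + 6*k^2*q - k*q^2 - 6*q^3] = 3*k^2 + 12*k*q - q^2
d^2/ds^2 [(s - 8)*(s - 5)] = 2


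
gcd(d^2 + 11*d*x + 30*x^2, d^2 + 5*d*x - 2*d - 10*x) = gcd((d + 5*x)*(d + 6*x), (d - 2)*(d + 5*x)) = d + 5*x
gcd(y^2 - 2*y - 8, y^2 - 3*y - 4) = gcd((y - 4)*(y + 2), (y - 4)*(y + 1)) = y - 4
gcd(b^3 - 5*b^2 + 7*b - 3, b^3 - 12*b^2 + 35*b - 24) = b^2 - 4*b + 3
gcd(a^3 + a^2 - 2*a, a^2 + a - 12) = 1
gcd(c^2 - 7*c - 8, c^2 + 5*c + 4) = c + 1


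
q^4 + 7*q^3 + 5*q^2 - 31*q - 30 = (q - 2)*(q + 1)*(q + 3)*(q + 5)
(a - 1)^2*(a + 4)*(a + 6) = a^4 + 8*a^3 + 5*a^2 - 38*a + 24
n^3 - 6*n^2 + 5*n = n*(n - 5)*(n - 1)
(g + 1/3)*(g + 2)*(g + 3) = g^3 + 16*g^2/3 + 23*g/3 + 2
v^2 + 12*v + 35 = (v + 5)*(v + 7)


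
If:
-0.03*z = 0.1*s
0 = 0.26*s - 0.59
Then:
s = 2.27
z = -7.56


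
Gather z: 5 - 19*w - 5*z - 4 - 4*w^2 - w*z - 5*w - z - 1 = -4*w^2 - 24*w + z*(-w - 6)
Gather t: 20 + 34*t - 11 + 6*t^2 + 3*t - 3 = 6*t^2 + 37*t + 6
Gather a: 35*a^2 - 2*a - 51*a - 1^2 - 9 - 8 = 35*a^2 - 53*a - 18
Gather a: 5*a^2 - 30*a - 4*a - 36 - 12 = 5*a^2 - 34*a - 48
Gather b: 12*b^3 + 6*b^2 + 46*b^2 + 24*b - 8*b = 12*b^3 + 52*b^2 + 16*b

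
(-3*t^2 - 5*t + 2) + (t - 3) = -3*t^2 - 4*t - 1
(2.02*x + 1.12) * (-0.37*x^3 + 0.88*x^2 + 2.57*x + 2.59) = -0.7474*x^4 + 1.3632*x^3 + 6.177*x^2 + 8.1102*x + 2.9008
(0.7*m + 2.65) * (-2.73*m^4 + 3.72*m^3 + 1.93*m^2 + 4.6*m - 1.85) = -1.911*m^5 - 4.6305*m^4 + 11.209*m^3 + 8.3345*m^2 + 10.895*m - 4.9025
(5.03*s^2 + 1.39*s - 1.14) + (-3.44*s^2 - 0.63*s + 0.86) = 1.59*s^2 + 0.76*s - 0.28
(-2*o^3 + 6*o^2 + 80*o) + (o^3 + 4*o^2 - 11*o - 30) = -o^3 + 10*o^2 + 69*o - 30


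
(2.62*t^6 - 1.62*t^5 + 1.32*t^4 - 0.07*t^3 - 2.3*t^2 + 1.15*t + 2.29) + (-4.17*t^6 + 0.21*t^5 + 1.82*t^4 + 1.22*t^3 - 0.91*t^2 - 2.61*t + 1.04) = -1.55*t^6 - 1.41*t^5 + 3.14*t^4 + 1.15*t^3 - 3.21*t^2 - 1.46*t + 3.33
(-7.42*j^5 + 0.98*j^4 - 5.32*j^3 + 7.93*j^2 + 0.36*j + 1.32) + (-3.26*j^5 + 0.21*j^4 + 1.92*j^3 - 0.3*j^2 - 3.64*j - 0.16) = -10.68*j^5 + 1.19*j^4 - 3.4*j^3 + 7.63*j^2 - 3.28*j + 1.16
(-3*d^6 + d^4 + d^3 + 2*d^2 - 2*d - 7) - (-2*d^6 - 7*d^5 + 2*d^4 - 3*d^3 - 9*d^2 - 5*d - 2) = -d^6 + 7*d^5 - d^4 + 4*d^3 + 11*d^2 + 3*d - 5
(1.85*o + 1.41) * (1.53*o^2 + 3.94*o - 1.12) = 2.8305*o^3 + 9.4463*o^2 + 3.4834*o - 1.5792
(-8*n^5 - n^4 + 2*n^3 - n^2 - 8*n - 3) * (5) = -40*n^5 - 5*n^4 + 10*n^3 - 5*n^2 - 40*n - 15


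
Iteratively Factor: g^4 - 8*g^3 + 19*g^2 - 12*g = (g)*(g^3 - 8*g^2 + 19*g - 12) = g*(g - 3)*(g^2 - 5*g + 4) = g*(g - 4)*(g - 3)*(g - 1)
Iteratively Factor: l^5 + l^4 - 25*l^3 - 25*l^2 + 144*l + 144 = (l - 4)*(l^4 + 5*l^3 - 5*l^2 - 45*l - 36) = (l - 4)*(l + 1)*(l^3 + 4*l^2 - 9*l - 36) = (l - 4)*(l - 3)*(l + 1)*(l^2 + 7*l + 12) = (l - 4)*(l - 3)*(l + 1)*(l + 4)*(l + 3)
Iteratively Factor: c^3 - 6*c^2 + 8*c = (c - 4)*(c^2 - 2*c) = (c - 4)*(c - 2)*(c)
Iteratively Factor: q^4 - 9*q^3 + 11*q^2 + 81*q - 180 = (q - 4)*(q^3 - 5*q^2 - 9*q + 45) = (q - 4)*(q - 3)*(q^2 - 2*q - 15) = (q - 4)*(q - 3)*(q + 3)*(q - 5)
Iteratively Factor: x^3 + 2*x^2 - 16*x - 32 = (x + 2)*(x^2 - 16) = (x + 2)*(x + 4)*(x - 4)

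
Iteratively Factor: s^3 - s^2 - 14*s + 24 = (s + 4)*(s^2 - 5*s + 6) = (s - 2)*(s + 4)*(s - 3)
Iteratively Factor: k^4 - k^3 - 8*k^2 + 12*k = (k)*(k^3 - k^2 - 8*k + 12) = k*(k - 2)*(k^2 + k - 6) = k*(k - 2)^2*(k + 3)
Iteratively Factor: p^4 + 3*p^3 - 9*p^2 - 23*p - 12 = (p + 4)*(p^3 - p^2 - 5*p - 3) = (p + 1)*(p + 4)*(p^2 - 2*p - 3) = (p + 1)^2*(p + 4)*(p - 3)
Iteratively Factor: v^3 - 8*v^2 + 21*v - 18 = (v - 3)*(v^2 - 5*v + 6) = (v - 3)*(v - 2)*(v - 3)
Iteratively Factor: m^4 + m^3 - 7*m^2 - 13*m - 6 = (m - 3)*(m^3 + 4*m^2 + 5*m + 2) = (m - 3)*(m + 1)*(m^2 + 3*m + 2) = (m - 3)*(m + 1)*(m + 2)*(m + 1)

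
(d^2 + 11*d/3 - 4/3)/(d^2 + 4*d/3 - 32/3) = (3*d - 1)/(3*d - 8)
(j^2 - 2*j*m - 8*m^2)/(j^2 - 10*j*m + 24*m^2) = (j + 2*m)/(j - 6*m)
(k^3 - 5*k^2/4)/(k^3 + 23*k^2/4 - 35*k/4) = k/(k + 7)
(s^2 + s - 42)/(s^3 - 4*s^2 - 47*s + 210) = 1/(s - 5)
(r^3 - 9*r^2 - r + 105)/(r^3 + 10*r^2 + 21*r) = (r^2 - 12*r + 35)/(r*(r + 7))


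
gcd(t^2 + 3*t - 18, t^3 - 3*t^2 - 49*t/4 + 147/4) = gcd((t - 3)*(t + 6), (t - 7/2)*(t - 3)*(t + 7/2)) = t - 3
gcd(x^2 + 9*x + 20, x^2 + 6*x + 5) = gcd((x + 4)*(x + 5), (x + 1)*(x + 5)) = x + 5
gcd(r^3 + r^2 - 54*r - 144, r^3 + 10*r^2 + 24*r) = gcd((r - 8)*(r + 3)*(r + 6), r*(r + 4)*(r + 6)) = r + 6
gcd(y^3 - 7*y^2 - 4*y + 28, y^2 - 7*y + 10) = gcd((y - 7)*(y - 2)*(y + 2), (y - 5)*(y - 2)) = y - 2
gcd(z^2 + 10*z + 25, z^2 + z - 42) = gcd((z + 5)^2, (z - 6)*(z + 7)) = 1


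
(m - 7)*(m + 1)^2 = m^3 - 5*m^2 - 13*m - 7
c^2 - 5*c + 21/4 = (c - 7/2)*(c - 3/2)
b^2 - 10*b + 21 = (b - 7)*(b - 3)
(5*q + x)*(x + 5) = 5*q*x + 25*q + x^2 + 5*x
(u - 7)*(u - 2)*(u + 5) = u^3 - 4*u^2 - 31*u + 70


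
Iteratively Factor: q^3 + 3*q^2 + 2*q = (q + 1)*(q^2 + 2*q) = q*(q + 1)*(q + 2)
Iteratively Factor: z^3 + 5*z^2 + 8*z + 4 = (z + 2)*(z^2 + 3*z + 2) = (z + 1)*(z + 2)*(z + 2)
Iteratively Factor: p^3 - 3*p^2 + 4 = (p - 2)*(p^2 - p - 2) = (p - 2)*(p + 1)*(p - 2)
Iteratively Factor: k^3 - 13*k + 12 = (k - 3)*(k^2 + 3*k - 4) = (k - 3)*(k - 1)*(k + 4)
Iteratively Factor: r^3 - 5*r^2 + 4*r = (r)*(r^2 - 5*r + 4) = r*(r - 4)*(r - 1)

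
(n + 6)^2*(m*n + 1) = m*n^3 + 12*m*n^2 + 36*m*n + n^2 + 12*n + 36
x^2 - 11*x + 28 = (x - 7)*(x - 4)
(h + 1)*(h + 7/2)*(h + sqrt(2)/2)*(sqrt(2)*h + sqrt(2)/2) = sqrt(2)*h^4 + h^3 + 5*sqrt(2)*h^3 + 5*h^2 + 23*sqrt(2)*h^2/4 + 7*sqrt(2)*h/4 + 23*h/4 + 7/4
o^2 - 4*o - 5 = (o - 5)*(o + 1)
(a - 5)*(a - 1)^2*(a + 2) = a^4 - 5*a^3 - 3*a^2 + 17*a - 10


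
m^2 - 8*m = m*(m - 8)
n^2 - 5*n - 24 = (n - 8)*(n + 3)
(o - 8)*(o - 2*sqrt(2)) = o^2 - 8*o - 2*sqrt(2)*o + 16*sqrt(2)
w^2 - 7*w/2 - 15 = (w - 6)*(w + 5/2)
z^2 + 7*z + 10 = (z + 2)*(z + 5)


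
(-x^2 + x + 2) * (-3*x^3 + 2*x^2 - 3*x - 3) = 3*x^5 - 5*x^4 - x^3 + 4*x^2 - 9*x - 6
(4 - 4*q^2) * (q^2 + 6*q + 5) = -4*q^4 - 24*q^3 - 16*q^2 + 24*q + 20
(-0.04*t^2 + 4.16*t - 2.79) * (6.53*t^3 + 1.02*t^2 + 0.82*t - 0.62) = -0.2612*t^5 + 27.124*t^4 - 14.0083*t^3 + 0.5902*t^2 - 4.867*t + 1.7298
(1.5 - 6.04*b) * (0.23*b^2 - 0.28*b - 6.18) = -1.3892*b^3 + 2.0362*b^2 + 36.9072*b - 9.27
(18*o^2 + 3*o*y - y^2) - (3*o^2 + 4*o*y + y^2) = 15*o^2 - o*y - 2*y^2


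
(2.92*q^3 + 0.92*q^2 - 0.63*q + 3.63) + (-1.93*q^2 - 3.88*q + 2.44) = 2.92*q^3 - 1.01*q^2 - 4.51*q + 6.07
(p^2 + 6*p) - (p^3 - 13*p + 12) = -p^3 + p^2 + 19*p - 12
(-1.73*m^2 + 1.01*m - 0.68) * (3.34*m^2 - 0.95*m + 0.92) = -5.7782*m^4 + 5.0169*m^3 - 4.8223*m^2 + 1.5752*m - 0.6256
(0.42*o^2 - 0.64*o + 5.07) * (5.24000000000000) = 2.2008*o^2 - 3.3536*o + 26.5668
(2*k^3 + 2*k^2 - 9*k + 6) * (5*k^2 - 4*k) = 10*k^5 + 2*k^4 - 53*k^3 + 66*k^2 - 24*k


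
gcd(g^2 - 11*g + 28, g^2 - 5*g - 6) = 1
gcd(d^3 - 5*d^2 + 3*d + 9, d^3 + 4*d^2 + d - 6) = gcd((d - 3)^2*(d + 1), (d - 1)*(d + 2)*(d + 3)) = 1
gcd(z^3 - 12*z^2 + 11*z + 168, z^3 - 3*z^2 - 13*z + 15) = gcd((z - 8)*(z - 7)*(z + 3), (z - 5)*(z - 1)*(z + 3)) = z + 3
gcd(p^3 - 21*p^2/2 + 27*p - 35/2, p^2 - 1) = p - 1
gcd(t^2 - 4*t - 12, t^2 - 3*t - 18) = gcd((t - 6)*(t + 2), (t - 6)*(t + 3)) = t - 6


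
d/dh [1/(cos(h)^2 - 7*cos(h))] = (2*cos(h) - 7)*sin(h)/((cos(h) - 7)^2*cos(h)^2)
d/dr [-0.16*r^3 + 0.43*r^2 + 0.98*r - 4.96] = -0.48*r^2 + 0.86*r + 0.98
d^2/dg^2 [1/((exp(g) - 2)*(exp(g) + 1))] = (4*exp(3*g) - 3*exp(2*g) + 9*exp(g) - 2)*exp(g)/(exp(6*g) - 3*exp(5*g) - 3*exp(4*g) + 11*exp(3*g) + 6*exp(2*g) - 12*exp(g) - 8)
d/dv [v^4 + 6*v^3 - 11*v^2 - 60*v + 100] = 4*v^3 + 18*v^2 - 22*v - 60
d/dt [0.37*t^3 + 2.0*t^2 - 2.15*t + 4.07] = 1.11*t^2 + 4.0*t - 2.15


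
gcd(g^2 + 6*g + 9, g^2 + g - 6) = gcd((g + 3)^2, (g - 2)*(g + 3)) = g + 3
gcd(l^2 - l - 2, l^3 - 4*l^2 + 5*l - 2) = l - 2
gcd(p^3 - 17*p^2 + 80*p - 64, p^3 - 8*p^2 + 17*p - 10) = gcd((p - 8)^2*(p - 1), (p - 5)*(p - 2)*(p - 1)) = p - 1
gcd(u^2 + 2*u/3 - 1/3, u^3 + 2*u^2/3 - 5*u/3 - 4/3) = u + 1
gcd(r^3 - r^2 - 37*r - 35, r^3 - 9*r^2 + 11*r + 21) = r^2 - 6*r - 7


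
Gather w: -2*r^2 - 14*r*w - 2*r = -2*r^2 - 14*r*w - 2*r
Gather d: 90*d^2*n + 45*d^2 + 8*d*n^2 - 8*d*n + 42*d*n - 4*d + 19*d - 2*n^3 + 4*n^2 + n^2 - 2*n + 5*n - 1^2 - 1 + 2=d^2*(90*n + 45) + d*(8*n^2 + 34*n + 15) - 2*n^3 + 5*n^2 + 3*n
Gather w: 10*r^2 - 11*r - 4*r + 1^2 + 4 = 10*r^2 - 15*r + 5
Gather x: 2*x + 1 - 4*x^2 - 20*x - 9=-4*x^2 - 18*x - 8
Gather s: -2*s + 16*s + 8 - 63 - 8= 14*s - 63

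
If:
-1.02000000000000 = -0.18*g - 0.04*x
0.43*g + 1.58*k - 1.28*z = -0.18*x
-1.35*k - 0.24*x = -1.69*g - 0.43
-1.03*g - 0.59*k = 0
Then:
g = 1.11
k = -1.94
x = 20.51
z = 0.86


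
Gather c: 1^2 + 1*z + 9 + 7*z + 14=8*z + 24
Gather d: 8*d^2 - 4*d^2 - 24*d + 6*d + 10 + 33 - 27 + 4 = 4*d^2 - 18*d + 20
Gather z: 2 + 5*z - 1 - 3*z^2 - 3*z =-3*z^2 + 2*z + 1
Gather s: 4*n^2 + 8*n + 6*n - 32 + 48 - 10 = 4*n^2 + 14*n + 6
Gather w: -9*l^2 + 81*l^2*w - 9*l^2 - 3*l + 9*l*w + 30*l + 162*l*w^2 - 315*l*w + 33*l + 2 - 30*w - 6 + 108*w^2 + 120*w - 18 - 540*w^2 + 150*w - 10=-18*l^2 + 60*l + w^2*(162*l - 432) + w*(81*l^2 - 306*l + 240) - 32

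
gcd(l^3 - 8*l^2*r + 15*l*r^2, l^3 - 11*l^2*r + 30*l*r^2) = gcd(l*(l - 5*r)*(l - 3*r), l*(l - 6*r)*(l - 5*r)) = -l^2 + 5*l*r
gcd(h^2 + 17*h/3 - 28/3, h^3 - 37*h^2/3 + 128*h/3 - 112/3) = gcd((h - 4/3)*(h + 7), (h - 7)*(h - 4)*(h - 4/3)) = h - 4/3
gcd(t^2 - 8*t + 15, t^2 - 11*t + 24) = t - 3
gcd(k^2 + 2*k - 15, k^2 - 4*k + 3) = k - 3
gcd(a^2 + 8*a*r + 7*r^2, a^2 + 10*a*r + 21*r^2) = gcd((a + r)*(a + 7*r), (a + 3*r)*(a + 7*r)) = a + 7*r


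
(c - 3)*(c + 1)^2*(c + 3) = c^4 + 2*c^3 - 8*c^2 - 18*c - 9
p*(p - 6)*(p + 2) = p^3 - 4*p^2 - 12*p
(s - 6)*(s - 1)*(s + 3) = s^3 - 4*s^2 - 15*s + 18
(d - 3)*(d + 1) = d^2 - 2*d - 3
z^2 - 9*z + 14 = (z - 7)*(z - 2)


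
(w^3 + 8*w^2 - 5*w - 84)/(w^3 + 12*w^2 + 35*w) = (w^2 + w - 12)/(w*(w + 5))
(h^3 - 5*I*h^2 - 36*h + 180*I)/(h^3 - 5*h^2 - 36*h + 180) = (h - 5*I)/(h - 5)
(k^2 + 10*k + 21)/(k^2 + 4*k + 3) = (k + 7)/(k + 1)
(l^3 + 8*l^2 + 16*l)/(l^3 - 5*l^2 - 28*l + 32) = l*(l + 4)/(l^2 - 9*l + 8)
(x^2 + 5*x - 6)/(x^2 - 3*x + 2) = (x + 6)/(x - 2)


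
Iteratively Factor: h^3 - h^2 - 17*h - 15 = (h - 5)*(h^2 + 4*h + 3) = (h - 5)*(h + 3)*(h + 1)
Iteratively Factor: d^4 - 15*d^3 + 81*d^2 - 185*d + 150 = (d - 2)*(d^3 - 13*d^2 + 55*d - 75) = (d - 5)*(d - 2)*(d^2 - 8*d + 15) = (d - 5)*(d - 3)*(d - 2)*(d - 5)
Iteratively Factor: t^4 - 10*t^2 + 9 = (t + 1)*(t^3 - t^2 - 9*t + 9) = (t - 1)*(t + 1)*(t^2 - 9) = (t - 3)*(t - 1)*(t + 1)*(t + 3)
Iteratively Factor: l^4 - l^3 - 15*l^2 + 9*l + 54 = (l + 2)*(l^3 - 3*l^2 - 9*l + 27) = (l - 3)*(l + 2)*(l^2 - 9) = (l - 3)^2*(l + 2)*(l + 3)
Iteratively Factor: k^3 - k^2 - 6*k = (k + 2)*(k^2 - 3*k) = k*(k + 2)*(k - 3)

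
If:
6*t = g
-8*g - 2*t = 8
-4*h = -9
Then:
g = -24/25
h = 9/4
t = -4/25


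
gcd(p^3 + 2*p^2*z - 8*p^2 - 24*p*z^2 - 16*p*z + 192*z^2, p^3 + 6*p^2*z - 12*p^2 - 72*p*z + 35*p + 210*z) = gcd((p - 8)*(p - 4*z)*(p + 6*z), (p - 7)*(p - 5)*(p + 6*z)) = p + 6*z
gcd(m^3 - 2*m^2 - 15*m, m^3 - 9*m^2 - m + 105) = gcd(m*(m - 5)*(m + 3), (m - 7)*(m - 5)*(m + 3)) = m^2 - 2*m - 15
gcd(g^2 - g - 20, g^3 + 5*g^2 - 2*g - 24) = g + 4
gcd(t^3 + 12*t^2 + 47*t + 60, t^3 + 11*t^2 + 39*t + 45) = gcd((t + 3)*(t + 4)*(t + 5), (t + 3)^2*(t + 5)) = t^2 + 8*t + 15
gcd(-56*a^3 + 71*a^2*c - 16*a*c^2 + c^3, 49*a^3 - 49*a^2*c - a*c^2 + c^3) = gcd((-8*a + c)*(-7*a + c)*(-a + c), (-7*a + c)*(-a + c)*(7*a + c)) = 7*a^2 - 8*a*c + c^2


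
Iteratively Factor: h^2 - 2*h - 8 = (h - 4)*(h + 2)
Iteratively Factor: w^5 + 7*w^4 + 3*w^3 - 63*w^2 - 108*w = (w + 3)*(w^4 + 4*w^3 - 9*w^2 - 36*w) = (w + 3)^2*(w^3 + w^2 - 12*w) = w*(w + 3)^2*(w^2 + w - 12) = w*(w - 3)*(w + 3)^2*(w + 4)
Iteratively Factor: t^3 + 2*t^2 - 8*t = (t + 4)*(t^2 - 2*t) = (t - 2)*(t + 4)*(t)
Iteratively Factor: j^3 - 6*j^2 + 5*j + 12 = (j - 3)*(j^2 - 3*j - 4) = (j - 3)*(j + 1)*(j - 4)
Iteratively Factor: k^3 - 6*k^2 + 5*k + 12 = (k - 4)*(k^2 - 2*k - 3) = (k - 4)*(k - 3)*(k + 1)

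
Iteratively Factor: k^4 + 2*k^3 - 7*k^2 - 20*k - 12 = (k + 2)*(k^3 - 7*k - 6) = (k + 2)^2*(k^2 - 2*k - 3) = (k - 3)*(k + 2)^2*(k + 1)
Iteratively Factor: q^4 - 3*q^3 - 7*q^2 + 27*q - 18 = (q - 2)*(q^3 - q^2 - 9*q + 9) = (q - 2)*(q - 1)*(q^2 - 9) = (q - 2)*(q - 1)*(q + 3)*(q - 3)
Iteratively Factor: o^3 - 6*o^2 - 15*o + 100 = (o - 5)*(o^2 - o - 20) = (o - 5)^2*(o + 4)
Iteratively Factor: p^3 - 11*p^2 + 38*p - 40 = (p - 2)*(p^2 - 9*p + 20) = (p - 5)*(p - 2)*(p - 4)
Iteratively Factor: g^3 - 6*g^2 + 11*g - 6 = (g - 1)*(g^2 - 5*g + 6) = (g - 3)*(g - 1)*(g - 2)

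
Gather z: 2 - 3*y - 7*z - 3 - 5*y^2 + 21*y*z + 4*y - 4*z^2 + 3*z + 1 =-5*y^2 + y - 4*z^2 + z*(21*y - 4)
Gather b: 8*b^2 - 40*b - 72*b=8*b^2 - 112*b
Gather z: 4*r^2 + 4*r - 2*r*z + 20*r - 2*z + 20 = 4*r^2 + 24*r + z*(-2*r - 2) + 20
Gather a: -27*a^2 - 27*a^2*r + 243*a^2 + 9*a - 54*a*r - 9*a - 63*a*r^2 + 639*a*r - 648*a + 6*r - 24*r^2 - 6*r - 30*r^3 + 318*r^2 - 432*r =a^2*(216 - 27*r) + a*(-63*r^2 + 585*r - 648) - 30*r^3 + 294*r^2 - 432*r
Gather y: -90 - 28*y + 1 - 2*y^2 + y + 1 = -2*y^2 - 27*y - 88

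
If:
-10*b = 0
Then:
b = 0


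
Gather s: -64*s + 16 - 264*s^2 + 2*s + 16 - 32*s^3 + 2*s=-32*s^3 - 264*s^2 - 60*s + 32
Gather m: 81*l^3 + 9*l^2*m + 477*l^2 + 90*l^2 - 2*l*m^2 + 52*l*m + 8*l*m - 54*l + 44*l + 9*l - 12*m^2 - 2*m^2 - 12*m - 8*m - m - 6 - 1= 81*l^3 + 567*l^2 - l + m^2*(-2*l - 14) + m*(9*l^2 + 60*l - 21) - 7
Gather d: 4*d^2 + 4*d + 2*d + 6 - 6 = 4*d^2 + 6*d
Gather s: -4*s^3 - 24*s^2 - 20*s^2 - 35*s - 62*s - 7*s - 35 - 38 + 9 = -4*s^3 - 44*s^2 - 104*s - 64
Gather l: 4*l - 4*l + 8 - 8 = 0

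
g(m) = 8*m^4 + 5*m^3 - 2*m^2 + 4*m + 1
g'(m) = 32*m^3 + 15*m^2 - 4*m + 4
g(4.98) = 5509.33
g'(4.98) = 4308.28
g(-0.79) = -2.76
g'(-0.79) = 0.74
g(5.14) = 6231.67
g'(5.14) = 4725.23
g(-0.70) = -2.57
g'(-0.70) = 3.17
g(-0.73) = -2.66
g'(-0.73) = 2.46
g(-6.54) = 13125.94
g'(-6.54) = -8279.51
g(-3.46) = 902.66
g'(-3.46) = -1128.08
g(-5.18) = 4991.48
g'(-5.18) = -4020.53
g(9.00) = 56008.00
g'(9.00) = 24511.00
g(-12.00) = 156913.00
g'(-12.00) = -53084.00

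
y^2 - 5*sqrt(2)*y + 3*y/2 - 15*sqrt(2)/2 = (y + 3/2)*(y - 5*sqrt(2))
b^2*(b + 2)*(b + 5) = b^4 + 7*b^3 + 10*b^2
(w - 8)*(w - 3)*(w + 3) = w^3 - 8*w^2 - 9*w + 72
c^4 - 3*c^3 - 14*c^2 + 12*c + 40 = (c - 5)*(c - 2)*(c + 2)^2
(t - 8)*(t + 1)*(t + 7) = t^3 - 57*t - 56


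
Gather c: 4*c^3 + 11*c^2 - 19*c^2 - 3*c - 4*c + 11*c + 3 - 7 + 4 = 4*c^3 - 8*c^2 + 4*c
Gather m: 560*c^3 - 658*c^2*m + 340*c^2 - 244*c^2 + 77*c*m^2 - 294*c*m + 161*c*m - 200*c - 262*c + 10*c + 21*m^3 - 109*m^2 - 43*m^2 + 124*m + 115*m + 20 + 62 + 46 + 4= 560*c^3 + 96*c^2 - 452*c + 21*m^3 + m^2*(77*c - 152) + m*(-658*c^2 - 133*c + 239) + 132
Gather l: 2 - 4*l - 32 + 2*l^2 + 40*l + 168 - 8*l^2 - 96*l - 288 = -6*l^2 - 60*l - 150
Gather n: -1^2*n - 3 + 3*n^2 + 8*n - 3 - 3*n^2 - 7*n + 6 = 0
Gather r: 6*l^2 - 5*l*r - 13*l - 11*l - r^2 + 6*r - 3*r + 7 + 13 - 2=6*l^2 - 24*l - r^2 + r*(3 - 5*l) + 18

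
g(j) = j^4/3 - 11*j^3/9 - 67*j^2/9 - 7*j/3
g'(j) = 4*j^3/3 - 11*j^2/3 - 134*j/9 - 7/3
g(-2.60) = -7.54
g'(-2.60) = -11.84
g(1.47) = -21.84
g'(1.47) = -27.91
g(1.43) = -20.74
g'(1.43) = -27.22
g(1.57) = -24.72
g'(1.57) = -29.59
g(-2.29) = -9.85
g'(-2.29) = -3.48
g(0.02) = -0.05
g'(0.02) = -2.63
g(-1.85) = -9.52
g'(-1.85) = 4.22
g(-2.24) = -10.00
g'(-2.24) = -2.37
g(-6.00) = 442.00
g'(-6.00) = -333.00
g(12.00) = 3700.00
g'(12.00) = 1595.00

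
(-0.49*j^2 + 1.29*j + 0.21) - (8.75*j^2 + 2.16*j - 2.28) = -9.24*j^2 - 0.87*j + 2.49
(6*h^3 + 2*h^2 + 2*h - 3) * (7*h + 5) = 42*h^4 + 44*h^3 + 24*h^2 - 11*h - 15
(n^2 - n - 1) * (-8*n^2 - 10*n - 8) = -8*n^4 - 2*n^3 + 10*n^2 + 18*n + 8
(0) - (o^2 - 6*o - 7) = -o^2 + 6*o + 7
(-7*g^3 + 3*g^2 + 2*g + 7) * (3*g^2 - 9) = -21*g^5 + 9*g^4 + 69*g^3 - 6*g^2 - 18*g - 63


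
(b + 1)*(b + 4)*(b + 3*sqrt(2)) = b^3 + 3*sqrt(2)*b^2 + 5*b^2 + 4*b + 15*sqrt(2)*b + 12*sqrt(2)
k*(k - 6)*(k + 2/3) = k^3 - 16*k^2/3 - 4*k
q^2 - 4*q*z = q*(q - 4*z)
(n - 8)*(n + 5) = n^2 - 3*n - 40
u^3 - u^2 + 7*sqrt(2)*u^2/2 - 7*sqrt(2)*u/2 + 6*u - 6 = (u - 1)*(u + 3*sqrt(2)/2)*(u + 2*sqrt(2))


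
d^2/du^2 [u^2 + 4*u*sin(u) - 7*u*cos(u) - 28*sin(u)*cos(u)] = -4*u*sin(u) + 7*u*cos(u) + 14*sin(u) + 56*sin(2*u) + 8*cos(u) + 2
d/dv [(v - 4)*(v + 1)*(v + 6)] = 3*v^2 + 6*v - 22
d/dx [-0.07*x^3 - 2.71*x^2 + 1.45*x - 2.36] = -0.21*x^2 - 5.42*x + 1.45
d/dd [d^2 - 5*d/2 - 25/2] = 2*d - 5/2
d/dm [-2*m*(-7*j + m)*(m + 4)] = 28*j*m + 56*j - 6*m^2 - 16*m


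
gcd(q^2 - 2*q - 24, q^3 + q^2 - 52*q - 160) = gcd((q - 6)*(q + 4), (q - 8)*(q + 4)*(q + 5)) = q + 4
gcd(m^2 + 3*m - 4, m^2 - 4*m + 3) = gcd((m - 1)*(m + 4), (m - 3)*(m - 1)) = m - 1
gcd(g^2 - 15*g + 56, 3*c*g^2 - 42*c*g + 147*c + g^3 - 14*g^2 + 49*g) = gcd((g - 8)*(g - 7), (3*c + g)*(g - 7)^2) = g - 7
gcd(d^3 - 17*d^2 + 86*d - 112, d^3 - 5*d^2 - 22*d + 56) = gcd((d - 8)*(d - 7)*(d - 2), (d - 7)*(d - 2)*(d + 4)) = d^2 - 9*d + 14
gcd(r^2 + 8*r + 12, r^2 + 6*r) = r + 6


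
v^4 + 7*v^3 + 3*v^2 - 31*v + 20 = (v - 1)^2*(v + 4)*(v + 5)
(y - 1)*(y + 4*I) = y^2 - y + 4*I*y - 4*I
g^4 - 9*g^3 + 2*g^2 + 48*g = g*(g - 8)*(g - 3)*(g + 2)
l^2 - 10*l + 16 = (l - 8)*(l - 2)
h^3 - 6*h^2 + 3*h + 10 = (h - 5)*(h - 2)*(h + 1)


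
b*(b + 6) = b^2 + 6*b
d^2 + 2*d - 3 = (d - 1)*(d + 3)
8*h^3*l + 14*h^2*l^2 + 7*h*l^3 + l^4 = l*(h + l)*(2*h + l)*(4*h + l)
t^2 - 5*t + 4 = (t - 4)*(t - 1)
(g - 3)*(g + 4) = g^2 + g - 12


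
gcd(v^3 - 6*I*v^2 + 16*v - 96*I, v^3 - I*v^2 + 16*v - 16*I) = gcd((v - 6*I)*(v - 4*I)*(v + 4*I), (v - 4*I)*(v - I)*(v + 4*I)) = v^2 + 16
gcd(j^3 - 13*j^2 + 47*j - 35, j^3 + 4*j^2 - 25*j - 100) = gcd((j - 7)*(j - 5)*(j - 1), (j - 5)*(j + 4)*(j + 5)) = j - 5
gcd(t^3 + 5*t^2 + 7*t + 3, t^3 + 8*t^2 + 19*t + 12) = t^2 + 4*t + 3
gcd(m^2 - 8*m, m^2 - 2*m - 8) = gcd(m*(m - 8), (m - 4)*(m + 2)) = 1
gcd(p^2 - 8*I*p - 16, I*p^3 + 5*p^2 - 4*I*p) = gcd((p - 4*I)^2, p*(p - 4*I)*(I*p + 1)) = p - 4*I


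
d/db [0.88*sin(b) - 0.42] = 0.88*cos(b)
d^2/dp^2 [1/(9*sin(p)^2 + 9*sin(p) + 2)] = 9*(-36*sin(p)^4 - 27*sin(p)^3 + 53*sin(p)^2 + 56*sin(p) + 14)/(9*sin(p)^2 + 9*sin(p) + 2)^3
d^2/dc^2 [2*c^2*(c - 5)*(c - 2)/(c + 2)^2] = 4*(c^4 + 8*c^3 + 24*c^2 - 124*c + 40)/(c^4 + 8*c^3 + 24*c^2 + 32*c + 16)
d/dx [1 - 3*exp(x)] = -3*exp(x)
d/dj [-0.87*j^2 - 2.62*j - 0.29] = -1.74*j - 2.62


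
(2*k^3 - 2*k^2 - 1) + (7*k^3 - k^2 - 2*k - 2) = 9*k^3 - 3*k^2 - 2*k - 3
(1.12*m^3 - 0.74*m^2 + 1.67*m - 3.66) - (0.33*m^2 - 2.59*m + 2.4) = 1.12*m^3 - 1.07*m^2 + 4.26*m - 6.06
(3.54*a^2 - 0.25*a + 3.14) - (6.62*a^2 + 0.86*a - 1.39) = -3.08*a^2 - 1.11*a + 4.53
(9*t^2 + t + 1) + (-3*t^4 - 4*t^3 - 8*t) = -3*t^4 - 4*t^3 + 9*t^2 - 7*t + 1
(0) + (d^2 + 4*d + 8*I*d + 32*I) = d^2 + 4*d + 8*I*d + 32*I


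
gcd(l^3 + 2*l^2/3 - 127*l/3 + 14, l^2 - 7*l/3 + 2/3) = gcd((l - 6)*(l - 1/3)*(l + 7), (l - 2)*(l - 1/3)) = l - 1/3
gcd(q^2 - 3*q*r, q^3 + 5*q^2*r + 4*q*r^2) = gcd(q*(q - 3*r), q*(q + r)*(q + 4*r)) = q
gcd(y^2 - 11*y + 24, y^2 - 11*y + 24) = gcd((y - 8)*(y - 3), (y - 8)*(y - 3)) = y^2 - 11*y + 24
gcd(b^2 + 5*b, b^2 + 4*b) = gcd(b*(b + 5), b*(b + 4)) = b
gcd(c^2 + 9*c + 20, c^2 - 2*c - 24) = c + 4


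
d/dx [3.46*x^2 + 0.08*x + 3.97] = 6.92*x + 0.08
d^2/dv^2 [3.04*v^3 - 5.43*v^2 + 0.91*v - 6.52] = 18.24*v - 10.86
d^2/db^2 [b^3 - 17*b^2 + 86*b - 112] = 6*b - 34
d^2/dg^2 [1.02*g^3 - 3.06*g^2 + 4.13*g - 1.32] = 6.12*g - 6.12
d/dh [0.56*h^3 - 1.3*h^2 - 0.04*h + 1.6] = 1.68*h^2 - 2.6*h - 0.04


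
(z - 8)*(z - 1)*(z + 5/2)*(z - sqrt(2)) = z^4 - 13*z^3/2 - sqrt(2)*z^3 - 29*z^2/2 + 13*sqrt(2)*z^2/2 + 20*z + 29*sqrt(2)*z/2 - 20*sqrt(2)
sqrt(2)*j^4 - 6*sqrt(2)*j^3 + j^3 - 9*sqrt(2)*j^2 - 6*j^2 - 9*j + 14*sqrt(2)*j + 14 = (j - 7)*(j - 1)*(j + 2)*(sqrt(2)*j + 1)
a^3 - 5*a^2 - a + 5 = (a - 5)*(a - 1)*(a + 1)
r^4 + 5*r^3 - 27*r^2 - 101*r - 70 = (r - 5)*(r + 1)*(r + 2)*(r + 7)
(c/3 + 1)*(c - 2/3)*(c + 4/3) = c^3/3 + 11*c^2/9 + 10*c/27 - 8/9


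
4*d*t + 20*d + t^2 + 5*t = (4*d + t)*(t + 5)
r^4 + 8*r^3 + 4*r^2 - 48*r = r*(r - 2)*(r + 4)*(r + 6)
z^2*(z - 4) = z^3 - 4*z^2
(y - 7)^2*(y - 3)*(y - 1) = y^4 - 18*y^3 + 108*y^2 - 238*y + 147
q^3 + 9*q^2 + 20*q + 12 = (q + 1)*(q + 2)*(q + 6)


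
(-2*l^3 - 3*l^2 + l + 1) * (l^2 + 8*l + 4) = -2*l^5 - 19*l^4 - 31*l^3 - 3*l^2 + 12*l + 4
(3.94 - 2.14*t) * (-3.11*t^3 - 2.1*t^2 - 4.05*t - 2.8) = 6.6554*t^4 - 7.7594*t^3 + 0.392999999999999*t^2 - 9.965*t - 11.032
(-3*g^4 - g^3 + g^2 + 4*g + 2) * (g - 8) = -3*g^5 + 23*g^4 + 9*g^3 - 4*g^2 - 30*g - 16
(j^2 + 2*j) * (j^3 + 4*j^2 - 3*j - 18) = j^5 + 6*j^4 + 5*j^3 - 24*j^2 - 36*j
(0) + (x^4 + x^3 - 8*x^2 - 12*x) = x^4 + x^3 - 8*x^2 - 12*x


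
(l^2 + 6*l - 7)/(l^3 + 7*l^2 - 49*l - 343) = (l - 1)/(l^2 - 49)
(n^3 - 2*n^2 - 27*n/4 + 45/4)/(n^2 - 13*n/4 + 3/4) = (4*n^2 + 4*n - 15)/(4*n - 1)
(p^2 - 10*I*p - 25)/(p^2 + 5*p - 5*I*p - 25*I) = (p - 5*I)/(p + 5)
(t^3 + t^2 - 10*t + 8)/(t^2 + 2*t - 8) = t - 1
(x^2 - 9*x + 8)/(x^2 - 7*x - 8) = (x - 1)/(x + 1)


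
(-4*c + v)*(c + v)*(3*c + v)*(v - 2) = -12*c^3*v + 24*c^3 - 13*c^2*v^2 + 26*c^2*v + v^4 - 2*v^3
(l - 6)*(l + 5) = l^2 - l - 30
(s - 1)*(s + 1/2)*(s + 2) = s^3 + 3*s^2/2 - 3*s/2 - 1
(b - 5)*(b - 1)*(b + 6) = b^3 - 31*b + 30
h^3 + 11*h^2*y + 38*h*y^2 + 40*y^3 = (h + 2*y)*(h + 4*y)*(h + 5*y)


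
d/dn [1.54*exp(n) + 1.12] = 1.54*exp(n)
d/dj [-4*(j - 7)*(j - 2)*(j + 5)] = -12*j^2 + 32*j + 124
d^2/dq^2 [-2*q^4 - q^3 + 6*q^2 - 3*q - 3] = -24*q^2 - 6*q + 12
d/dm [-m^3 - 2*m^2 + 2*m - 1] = -3*m^2 - 4*m + 2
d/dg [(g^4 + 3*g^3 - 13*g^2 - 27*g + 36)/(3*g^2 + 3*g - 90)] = 2*(g^5 + 3*g^4 - 57*g^3 - 128*g^2 + 354*g + 387)/(3*(g^4 + 2*g^3 - 59*g^2 - 60*g + 900))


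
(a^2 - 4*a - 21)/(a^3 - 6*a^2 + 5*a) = (a^2 - 4*a - 21)/(a*(a^2 - 6*a + 5))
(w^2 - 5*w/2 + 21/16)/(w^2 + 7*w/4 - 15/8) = (4*w - 7)/(2*(2*w + 5))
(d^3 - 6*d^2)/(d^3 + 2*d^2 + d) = d*(d - 6)/(d^2 + 2*d + 1)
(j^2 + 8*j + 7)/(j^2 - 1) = (j + 7)/(j - 1)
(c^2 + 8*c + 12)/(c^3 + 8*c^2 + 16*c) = (c^2 + 8*c + 12)/(c*(c^2 + 8*c + 16))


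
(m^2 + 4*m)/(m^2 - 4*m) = (m + 4)/(m - 4)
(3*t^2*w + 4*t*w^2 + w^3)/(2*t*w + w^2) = (3*t^2 + 4*t*w + w^2)/(2*t + w)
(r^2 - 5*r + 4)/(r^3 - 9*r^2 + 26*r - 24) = (r - 1)/(r^2 - 5*r + 6)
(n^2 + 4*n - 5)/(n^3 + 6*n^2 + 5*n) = (n - 1)/(n*(n + 1))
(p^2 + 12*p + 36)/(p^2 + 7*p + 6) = (p + 6)/(p + 1)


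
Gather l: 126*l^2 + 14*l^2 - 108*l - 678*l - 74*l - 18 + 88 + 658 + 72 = 140*l^2 - 860*l + 800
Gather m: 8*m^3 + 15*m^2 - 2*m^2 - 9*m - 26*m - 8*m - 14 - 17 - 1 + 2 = 8*m^3 + 13*m^2 - 43*m - 30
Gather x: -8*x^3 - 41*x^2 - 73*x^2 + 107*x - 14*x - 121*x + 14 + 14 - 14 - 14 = -8*x^3 - 114*x^2 - 28*x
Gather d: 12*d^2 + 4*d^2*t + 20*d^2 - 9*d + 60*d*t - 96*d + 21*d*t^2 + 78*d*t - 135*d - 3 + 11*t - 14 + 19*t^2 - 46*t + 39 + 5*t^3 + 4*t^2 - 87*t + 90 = d^2*(4*t + 32) + d*(21*t^2 + 138*t - 240) + 5*t^3 + 23*t^2 - 122*t + 112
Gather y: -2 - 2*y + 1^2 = -2*y - 1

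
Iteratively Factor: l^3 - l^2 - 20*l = (l - 5)*(l^2 + 4*l) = (l - 5)*(l + 4)*(l)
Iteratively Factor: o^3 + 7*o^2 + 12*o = (o + 4)*(o^2 + 3*o) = (o + 3)*(o + 4)*(o)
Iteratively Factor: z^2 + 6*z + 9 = (z + 3)*(z + 3)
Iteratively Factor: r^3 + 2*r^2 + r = (r)*(r^2 + 2*r + 1) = r*(r + 1)*(r + 1)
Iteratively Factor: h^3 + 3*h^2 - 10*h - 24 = (h + 2)*(h^2 + h - 12) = (h + 2)*(h + 4)*(h - 3)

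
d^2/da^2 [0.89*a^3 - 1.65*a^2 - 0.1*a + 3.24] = 5.34*a - 3.3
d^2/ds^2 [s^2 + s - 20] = 2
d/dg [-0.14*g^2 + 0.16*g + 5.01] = 0.16 - 0.28*g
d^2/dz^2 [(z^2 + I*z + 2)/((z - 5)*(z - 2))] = (z^3*(14 + 2*I) - 48*z^2 + z*(-84 - 60*I) + 356 + 140*I)/(z^6 - 21*z^5 + 177*z^4 - 763*z^3 + 1770*z^2 - 2100*z + 1000)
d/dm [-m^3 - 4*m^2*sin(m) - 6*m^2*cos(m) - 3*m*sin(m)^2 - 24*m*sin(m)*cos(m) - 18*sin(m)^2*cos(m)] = 6*m^2*sin(m) - 4*m^2*cos(m) - 3*m^2 - 8*m*sin(m) - 3*m*sin(2*m) - 12*m*cos(m) - 24*m*cos(2*m) + 9*sin(m)/2 - 12*sin(2*m) - 27*sin(3*m)/2 + 3*cos(2*m)/2 - 3/2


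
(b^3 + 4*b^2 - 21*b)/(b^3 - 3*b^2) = (b + 7)/b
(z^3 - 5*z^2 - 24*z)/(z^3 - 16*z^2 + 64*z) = (z + 3)/(z - 8)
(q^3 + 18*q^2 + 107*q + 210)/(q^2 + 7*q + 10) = (q^2 + 13*q + 42)/(q + 2)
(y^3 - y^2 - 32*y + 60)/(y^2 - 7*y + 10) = y + 6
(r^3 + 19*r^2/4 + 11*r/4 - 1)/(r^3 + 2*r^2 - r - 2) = (r^2 + 15*r/4 - 1)/(r^2 + r - 2)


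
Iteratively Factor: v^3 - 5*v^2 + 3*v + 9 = (v + 1)*(v^2 - 6*v + 9) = (v - 3)*(v + 1)*(v - 3)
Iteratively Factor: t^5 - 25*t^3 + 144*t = (t + 3)*(t^4 - 3*t^3 - 16*t^2 + 48*t) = t*(t + 3)*(t^3 - 3*t^2 - 16*t + 48) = t*(t + 3)*(t + 4)*(t^2 - 7*t + 12) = t*(t - 3)*(t + 3)*(t + 4)*(t - 4)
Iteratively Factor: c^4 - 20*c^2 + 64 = (c + 4)*(c^3 - 4*c^2 - 4*c + 16) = (c - 4)*(c + 4)*(c^2 - 4) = (c - 4)*(c + 2)*(c + 4)*(c - 2)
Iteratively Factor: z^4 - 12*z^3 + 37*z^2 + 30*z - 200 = (z - 5)*(z^3 - 7*z^2 + 2*z + 40) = (z - 5)*(z - 4)*(z^2 - 3*z - 10) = (z - 5)*(z - 4)*(z + 2)*(z - 5)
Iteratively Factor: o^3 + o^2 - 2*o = (o + 2)*(o^2 - o) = (o - 1)*(o + 2)*(o)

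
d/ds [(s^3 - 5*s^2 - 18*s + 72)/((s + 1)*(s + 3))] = (s^4 + 8*s^3 + 7*s^2 - 174*s - 342)/(s^4 + 8*s^3 + 22*s^2 + 24*s + 9)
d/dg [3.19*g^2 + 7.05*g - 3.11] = 6.38*g + 7.05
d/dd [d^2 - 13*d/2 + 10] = 2*d - 13/2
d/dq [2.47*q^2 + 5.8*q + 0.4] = 4.94*q + 5.8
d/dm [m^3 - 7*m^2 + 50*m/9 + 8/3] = 3*m^2 - 14*m + 50/9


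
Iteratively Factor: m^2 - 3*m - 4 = (m - 4)*(m + 1)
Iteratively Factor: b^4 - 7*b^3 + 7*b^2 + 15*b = (b - 3)*(b^3 - 4*b^2 - 5*b) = (b - 3)*(b + 1)*(b^2 - 5*b) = b*(b - 3)*(b + 1)*(b - 5)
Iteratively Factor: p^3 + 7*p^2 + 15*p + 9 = (p + 3)*(p^2 + 4*p + 3) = (p + 3)^2*(p + 1)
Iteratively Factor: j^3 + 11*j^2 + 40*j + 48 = (j + 4)*(j^2 + 7*j + 12) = (j + 3)*(j + 4)*(j + 4)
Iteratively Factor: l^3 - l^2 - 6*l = (l - 3)*(l^2 + 2*l) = l*(l - 3)*(l + 2)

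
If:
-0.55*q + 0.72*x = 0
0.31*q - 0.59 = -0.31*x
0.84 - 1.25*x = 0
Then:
No Solution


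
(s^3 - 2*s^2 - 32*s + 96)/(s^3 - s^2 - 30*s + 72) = (s - 4)/(s - 3)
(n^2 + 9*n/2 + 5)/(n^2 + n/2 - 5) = (n + 2)/(n - 2)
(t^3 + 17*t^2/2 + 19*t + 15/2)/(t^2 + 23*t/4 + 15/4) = 2*(2*t^2 + 7*t + 3)/(4*t + 3)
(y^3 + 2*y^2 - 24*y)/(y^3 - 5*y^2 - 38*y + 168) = y/(y - 7)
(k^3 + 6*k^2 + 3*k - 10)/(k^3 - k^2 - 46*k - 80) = (k - 1)/(k - 8)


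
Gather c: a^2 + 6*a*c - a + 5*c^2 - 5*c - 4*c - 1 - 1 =a^2 - a + 5*c^2 + c*(6*a - 9) - 2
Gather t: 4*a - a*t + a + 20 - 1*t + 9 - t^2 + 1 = 5*a - t^2 + t*(-a - 1) + 30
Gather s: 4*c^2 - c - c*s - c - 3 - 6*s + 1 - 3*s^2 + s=4*c^2 - 2*c - 3*s^2 + s*(-c - 5) - 2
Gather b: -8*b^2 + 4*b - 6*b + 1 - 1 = -8*b^2 - 2*b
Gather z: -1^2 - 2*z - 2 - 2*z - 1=-4*z - 4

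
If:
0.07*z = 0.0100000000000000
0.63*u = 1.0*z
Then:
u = 0.23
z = 0.14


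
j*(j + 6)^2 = j^3 + 12*j^2 + 36*j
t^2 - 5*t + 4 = (t - 4)*(t - 1)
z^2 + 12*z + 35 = (z + 5)*(z + 7)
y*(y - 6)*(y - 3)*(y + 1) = y^4 - 8*y^3 + 9*y^2 + 18*y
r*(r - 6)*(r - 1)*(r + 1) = r^4 - 6*r^3 - r^2 + 6*r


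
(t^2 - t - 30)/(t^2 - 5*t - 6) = (t + 5)/(t + 1)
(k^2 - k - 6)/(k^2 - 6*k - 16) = (k - 3)/(k - 8)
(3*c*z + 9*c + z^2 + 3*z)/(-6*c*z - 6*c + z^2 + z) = (3*c*z + 9*c + z^2 + 3*z)/(-6*c*z - 6*c + z^2 + z)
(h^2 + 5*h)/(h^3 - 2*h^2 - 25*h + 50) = h/(h^2 - 7*h + 10)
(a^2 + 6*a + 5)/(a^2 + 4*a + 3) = (a + 5)/(a + 3)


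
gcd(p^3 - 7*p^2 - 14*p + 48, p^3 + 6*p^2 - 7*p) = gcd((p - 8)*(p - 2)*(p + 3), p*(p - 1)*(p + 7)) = 1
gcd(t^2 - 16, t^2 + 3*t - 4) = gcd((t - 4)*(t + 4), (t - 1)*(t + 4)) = t + 4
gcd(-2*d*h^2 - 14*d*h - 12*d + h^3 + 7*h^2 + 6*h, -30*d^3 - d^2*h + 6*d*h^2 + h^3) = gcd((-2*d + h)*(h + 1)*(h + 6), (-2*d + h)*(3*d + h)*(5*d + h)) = 2*d - h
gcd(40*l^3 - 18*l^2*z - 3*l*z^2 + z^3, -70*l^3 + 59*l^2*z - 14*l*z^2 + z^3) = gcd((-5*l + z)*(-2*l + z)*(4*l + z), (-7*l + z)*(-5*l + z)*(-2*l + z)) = 10*l^2 - 7*l*z + z^2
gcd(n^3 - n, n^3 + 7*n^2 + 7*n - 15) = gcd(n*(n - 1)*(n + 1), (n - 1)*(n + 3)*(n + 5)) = n - 1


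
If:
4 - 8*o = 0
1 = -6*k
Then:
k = -1/6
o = 1/2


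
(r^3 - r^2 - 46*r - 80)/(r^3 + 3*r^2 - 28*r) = (r^3 - r^2 - 46*r - 80)/(r*(r^2 + 3*r - 28))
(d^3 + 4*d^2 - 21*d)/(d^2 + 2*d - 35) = d*(d - 3)/(d - 5)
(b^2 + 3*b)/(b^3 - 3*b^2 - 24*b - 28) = b*(b + 3)/(b^3 - 3*b^2 - 24*b - 28)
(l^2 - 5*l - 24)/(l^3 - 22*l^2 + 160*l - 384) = (l + 3)/(l^2 - 14*l + 48)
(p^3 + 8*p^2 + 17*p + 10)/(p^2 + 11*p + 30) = (p^2 + 3*p + 2)/(p + 6)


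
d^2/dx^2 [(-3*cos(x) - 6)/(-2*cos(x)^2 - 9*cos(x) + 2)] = 3*(-36*sin(x)^4*cos(x) - 14*sin(x)^4 + 192*sin(x)^2 + 109*cos(x) - 39*cos(3*x) + 2*cos(5*x) + 198)/(-2*sin(x)^2 + 9*cos(x))^3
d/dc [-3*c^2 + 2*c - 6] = 2 - 6*c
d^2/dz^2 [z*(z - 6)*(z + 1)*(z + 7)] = 12*z^2 + 12*z - 82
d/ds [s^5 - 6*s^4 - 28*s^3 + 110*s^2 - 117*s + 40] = 5*s^4 - 24*s^3 - 84*s^2 + 220*s - 117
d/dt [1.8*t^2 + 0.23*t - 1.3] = 3.6*t + 0.23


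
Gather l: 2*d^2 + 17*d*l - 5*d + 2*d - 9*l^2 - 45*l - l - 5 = 2*d^2 - 3*d - 9*l^2 + l*(17*d - 46) - 5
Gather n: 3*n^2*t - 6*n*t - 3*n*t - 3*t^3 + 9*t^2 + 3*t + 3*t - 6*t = 3*n^2*t - 9*n*t - 3*t^3 + 9*t^2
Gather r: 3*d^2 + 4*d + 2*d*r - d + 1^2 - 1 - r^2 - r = 3*d^2 + 3*d - r^2 + r*(2*d - 1)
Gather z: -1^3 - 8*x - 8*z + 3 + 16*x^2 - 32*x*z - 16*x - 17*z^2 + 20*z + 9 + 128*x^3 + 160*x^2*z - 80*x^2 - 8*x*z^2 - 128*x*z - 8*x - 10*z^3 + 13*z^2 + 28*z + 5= 128*x^3 - 64*x^2 - 32*x - 10*z^3 + z^2*(-8*x - 4) + z*(160*x^2 - 160*x + 40) + 16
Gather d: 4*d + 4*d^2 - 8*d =4*d^2 - 4*d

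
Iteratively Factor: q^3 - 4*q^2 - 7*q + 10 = (q - 1)*(q^2 - 3*q - 10) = (q - 1)*(q + 2)*(q - 5)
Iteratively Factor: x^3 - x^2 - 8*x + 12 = (x + 3)*(x^2 - 4*x + 4) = (x - 2)*(x + 3)*(x - 2)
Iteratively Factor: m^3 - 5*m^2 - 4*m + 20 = (m - 5)*(m^2 - 4) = (m - 5)*(m - 2)*(m + 2)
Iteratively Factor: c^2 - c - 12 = (c - 4)*(c + 3)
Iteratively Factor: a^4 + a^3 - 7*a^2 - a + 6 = (a + 1)*(a^3 - 7*a + 6) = (a - 1)*(a + 1)*(a^2 + a - 6) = (a - 2)*(a - 1)*(a + 1)*(a + 3)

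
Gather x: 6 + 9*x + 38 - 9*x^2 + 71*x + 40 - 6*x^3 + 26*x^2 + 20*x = -6*x^3 + 17*x^2 + 100*x + 84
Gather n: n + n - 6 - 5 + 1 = 2*n - 10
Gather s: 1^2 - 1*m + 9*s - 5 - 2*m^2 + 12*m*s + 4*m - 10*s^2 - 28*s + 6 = -2*m^2 + 3*m - 10*s^2 + s*(12*m - 19) + 2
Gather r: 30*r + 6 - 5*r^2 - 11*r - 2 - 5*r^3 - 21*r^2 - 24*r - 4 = -5*r^3 - 26*r^2 - 5*r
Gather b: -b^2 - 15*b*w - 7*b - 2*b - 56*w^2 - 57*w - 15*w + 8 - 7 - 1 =-b^2 + b*(-15*w - 9) - 56*w^2 - 72*w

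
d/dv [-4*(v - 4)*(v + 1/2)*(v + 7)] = -12*v^2 - 28*v + 106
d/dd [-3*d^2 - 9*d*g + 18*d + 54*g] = -6*d - 9*g + 18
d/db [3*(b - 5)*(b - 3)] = 6*b - 24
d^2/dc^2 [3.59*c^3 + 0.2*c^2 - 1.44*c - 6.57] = 21.54*c + 0.4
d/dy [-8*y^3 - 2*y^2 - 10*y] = -24*y^2 - 4*y - 10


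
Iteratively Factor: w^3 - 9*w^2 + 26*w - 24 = (w - 4)*(w^2 - 5*w + 6) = (w - 4)*(w - 2)*(w - 3)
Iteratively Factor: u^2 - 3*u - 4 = (u - 4)*(u + 1)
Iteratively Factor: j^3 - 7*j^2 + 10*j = (j - 2)*(j^2 - 5*j) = (j - 5)*(j - 2)*(j)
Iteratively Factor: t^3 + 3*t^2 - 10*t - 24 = (t + 2)*(t^2 + t - 12) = (t + 2)*(t + 4)*(t - 3)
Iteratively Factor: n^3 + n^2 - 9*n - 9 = (n + 3)*(n^2 - 2*n - 3) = (n + 1)*(n + 3)*(n - 3)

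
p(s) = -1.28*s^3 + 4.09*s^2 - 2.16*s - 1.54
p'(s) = -3.84*s^2 + 8.18*s - 2.16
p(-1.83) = 23.95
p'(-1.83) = -29.99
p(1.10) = -0.67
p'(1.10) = 2.19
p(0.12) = -1.74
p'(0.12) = -1.23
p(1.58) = 0.21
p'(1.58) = 1.18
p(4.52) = -45.94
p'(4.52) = -43.64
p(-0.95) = 5.30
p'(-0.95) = -13.40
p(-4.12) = 166.30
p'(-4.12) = -101.04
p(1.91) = 0.34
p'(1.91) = -0.54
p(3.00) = -5.77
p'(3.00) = -12.18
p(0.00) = -1.54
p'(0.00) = -2.16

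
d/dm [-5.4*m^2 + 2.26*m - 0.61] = 2.26 - 10.8*m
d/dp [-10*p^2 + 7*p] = 7 - 20*p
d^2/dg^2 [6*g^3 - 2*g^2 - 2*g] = 36*g - 4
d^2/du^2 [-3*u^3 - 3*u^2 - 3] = -18*u - 6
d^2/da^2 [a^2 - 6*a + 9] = 2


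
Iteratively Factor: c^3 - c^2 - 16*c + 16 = (c - 1)*(c^2 - 16) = (c - 1)*(c + 4)*(c - 4)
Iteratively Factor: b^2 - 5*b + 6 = (b - 2)*(b - 3)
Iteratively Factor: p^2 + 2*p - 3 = (p + 3)*(p - 1)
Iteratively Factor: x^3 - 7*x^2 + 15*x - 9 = (x - 3)*(x^2 - 4*x + 3) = (x - 3)^2*(x - 1)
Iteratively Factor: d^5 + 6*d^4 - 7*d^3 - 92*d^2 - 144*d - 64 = (d - 4)*(d^4 + 10*d^3 + 33*d^2 + 40*d + 16) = (d - 4)*(d + 4)*(d^3 + 6*d^2 + 9*d + 4) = (d - 4)*(d + 4)^2*(d^2 + 2*d + 1) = (d - 4)*(d + 1)*(d + 4)^2*(d + 1)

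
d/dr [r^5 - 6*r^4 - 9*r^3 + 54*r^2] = r*(5*r^3 - 24*r^2 - 27*r + 108)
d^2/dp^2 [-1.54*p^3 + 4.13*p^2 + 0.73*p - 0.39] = 8.26 - 9.24*p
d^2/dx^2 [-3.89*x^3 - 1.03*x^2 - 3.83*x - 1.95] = -23.34*x - 2.06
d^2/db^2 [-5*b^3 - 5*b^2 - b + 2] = -30*b - 10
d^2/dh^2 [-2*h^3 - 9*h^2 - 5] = -12*h - 18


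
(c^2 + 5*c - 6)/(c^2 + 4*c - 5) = (c + 6)/(c + 5)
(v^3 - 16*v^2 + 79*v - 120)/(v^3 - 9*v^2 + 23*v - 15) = (v - 8)/(v - 1)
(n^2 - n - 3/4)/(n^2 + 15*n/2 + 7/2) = (n - 3/2)/(n + 7)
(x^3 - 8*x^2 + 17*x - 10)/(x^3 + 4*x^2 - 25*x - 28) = (x^3 - 8*x^2 + 17*x - 10)/(x^3 + 4*x^2 - 25*x - 28)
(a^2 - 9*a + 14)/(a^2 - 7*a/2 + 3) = 2*(a - 7)/(2*a - 3)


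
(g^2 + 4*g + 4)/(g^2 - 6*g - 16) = (g + 2)/(g - 8)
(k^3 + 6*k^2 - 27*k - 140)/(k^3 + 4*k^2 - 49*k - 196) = (k - 5)/(k - 7)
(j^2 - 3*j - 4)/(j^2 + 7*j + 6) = (j - 4)/(j + 6)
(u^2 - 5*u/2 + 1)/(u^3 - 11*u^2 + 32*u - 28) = (u - 1/2)/(u^2 - 9*u + 14)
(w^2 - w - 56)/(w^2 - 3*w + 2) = (w^2 - w - 56)/(w^2 - 3*w + 2)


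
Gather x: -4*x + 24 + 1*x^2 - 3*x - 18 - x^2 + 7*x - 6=0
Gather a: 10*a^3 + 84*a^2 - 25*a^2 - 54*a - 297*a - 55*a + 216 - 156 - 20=10*a^3 + 59*a^2 - 406*a + 40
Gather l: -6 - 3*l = -3*l - 6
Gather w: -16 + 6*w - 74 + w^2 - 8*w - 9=w^2 - 2*w - 99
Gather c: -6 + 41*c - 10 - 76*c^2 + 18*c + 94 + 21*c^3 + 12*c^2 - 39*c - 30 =21*c^3 - 64*c^2 + 20*c + 48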